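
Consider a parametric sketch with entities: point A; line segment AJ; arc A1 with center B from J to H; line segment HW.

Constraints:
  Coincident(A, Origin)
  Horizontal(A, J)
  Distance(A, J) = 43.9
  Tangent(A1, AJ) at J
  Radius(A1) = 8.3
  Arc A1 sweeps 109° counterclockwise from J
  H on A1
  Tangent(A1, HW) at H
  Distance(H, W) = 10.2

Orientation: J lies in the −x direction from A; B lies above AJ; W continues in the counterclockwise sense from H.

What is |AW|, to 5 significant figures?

44.458

On A1, J sits at bearing -90° from B; a 109° counterclockwise sweep puts H at bearing 19°, so H = B + 8.3·(cos 19°, sin 19°) = (-36.052, 11.002). Tangency of A1 to HW means the radius BH is perpendicular to HW, so HW runs along (−sin 19°, cos 19°); with |HW| = 10.2, W = (-39.373, 20.647). Then |AW| = |W − A| = 44.458.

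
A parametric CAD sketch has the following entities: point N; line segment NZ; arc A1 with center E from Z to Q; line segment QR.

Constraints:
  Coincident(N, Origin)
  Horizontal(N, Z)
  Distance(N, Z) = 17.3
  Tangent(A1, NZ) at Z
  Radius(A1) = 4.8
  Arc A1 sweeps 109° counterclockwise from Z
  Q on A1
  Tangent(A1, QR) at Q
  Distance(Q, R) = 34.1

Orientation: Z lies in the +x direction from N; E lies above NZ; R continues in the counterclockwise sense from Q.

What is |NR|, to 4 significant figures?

40.07

On A1, Z sits at bearing -90° from E; a 109° counterclockwise sweep puts Q at bearing 19°, so Q = E + 4.8·(cos 19°, sin 19°) = (21.84, 6.363). The tangent condition forces EQ to be normal to QR, so QR runs along (−sin 19°, cos 19°); with |QR| = 34.1, R = (10.74, 38.60). Then |NR| = |R − N| = 40.07.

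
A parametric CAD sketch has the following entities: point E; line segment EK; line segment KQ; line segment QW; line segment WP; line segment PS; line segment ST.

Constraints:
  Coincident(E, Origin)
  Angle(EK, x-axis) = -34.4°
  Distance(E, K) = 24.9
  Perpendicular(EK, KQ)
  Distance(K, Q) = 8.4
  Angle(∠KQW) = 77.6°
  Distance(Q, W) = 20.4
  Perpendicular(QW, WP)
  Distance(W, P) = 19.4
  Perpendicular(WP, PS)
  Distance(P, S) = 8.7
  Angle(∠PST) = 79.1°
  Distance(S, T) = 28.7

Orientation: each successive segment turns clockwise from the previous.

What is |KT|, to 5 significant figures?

22.877

E is at the origin; EK runs at -34.4° with length 24.9, so K = (20.545, -14.068). EK ⟂ KQ, so KQ runs at -124.40°; with |KQ| = 8.4, Q = (15.800, -20.999). ∠KQW = 77.6° gives QW at 133.20° from the x-axis; with |QW| = 20.4, W = (1.8348, -6.1277). The perpendicularity gives WP at right angles to QW, so WP runs at 43.200°; with |WP| = 19.4, P = (15.977, 7.1525). WP is perpendicular to PS, so PS runs at -46.800°; with |PS| = 8.7, S = (21.932, 0.81052). ∠PST = 79.1° gives ST at -147.70° from the x-axis; with |ST| = 28.7, T = (-2.3266, -14.525). Then |KT| = |T − K| = 22.877.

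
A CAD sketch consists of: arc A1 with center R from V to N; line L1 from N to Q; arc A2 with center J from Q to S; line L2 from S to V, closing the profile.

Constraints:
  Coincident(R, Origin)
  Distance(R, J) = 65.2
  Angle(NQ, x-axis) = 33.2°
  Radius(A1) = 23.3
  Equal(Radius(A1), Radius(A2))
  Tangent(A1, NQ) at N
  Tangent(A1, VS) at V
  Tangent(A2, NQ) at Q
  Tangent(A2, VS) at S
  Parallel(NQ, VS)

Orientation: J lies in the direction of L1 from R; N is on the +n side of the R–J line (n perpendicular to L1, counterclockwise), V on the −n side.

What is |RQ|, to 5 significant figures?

69.238

The slot axis is L1's direction at 33.2°, so u = (cos 33.2°, sin 33.2°) = (0.83676, 0.54756) and n = (−sin 33.2°, cos 33.2°) = (-0.54756, 0.83676). R is at the origin and J lies 65.2 along u from R, so J = 65.2·u = (54.557, 35.701). Tangency of A1 to both parallel lines with radius 23.3 puts N and V at R ± 23.3·n: N = (-12.758, 19.497), V = (12.758, -19.497). Equal radii place Q and S the same way about J: Q = J + 23.3·n = (41.799, 55.198), S = J − 23.3·n = (67.315, 16.205). Then |RQ| = |Q − R| = 69.238.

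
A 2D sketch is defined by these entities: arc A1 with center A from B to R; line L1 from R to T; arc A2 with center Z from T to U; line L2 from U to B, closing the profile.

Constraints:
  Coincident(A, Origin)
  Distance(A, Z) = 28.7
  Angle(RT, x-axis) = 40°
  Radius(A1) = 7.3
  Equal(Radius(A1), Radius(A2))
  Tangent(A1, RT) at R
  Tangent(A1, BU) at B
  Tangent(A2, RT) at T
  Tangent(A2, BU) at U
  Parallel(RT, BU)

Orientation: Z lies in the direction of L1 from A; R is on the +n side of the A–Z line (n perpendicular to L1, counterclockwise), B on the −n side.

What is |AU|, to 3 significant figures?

29.6

The slot axis is L1's direction at 40.0°, so u = (cos 40.0°, sin 40.0°) = (0.766, 0.643) and n = (−sin 40.0°, cos 40.0°) = (-0.643, 0.766). A is at the origin and Z lies 28.7 along u from A, so Z = 28.7·u = (22.0, 18.4). Tangency of A1 to both parallel lines with radius 7.3 puts R and B at A ± 7.3·n: R = (-4.69, 5.59), B = (4.69, -5.59). Equal radii place T and U the same way about Z: T = Z + 7.3·n = (17.3, 24.0), U = Z − 7.3·n = (26.7, 12.9). Then |AU| = |U − A| = 29.6.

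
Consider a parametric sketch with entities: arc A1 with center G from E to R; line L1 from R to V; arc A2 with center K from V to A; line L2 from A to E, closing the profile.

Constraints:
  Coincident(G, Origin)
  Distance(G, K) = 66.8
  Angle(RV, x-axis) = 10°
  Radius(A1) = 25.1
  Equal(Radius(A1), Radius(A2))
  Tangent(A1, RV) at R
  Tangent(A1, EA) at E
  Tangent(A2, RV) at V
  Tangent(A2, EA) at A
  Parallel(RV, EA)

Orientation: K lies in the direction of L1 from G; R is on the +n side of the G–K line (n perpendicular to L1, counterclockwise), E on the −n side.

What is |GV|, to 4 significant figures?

71.36

The slot axis is L1's direction at 10.0°, so u = (cos 10.0°, sin 10.0°) = (0.9848, 0.1736) and n = (−sin 10.0°, cos 10.0°) = (-0.1736, 0.9848). G is at the origin and K lies 66.8 along u from G, so K = 66.8·u = (65.79, 11.60). Tangency of A1 to both parallel lines with radius 25.1 puts R and E at G ± 25.1·n: R = (-4.359, 24.72), E = (4.359, -24.72). Equal radii place V and A the same way about K: V = K + 25.1·n = (61.43, 36.32), A = K − 25.1·n = (70.14, -13.12). Then |GV| = |V − G| = 71.36.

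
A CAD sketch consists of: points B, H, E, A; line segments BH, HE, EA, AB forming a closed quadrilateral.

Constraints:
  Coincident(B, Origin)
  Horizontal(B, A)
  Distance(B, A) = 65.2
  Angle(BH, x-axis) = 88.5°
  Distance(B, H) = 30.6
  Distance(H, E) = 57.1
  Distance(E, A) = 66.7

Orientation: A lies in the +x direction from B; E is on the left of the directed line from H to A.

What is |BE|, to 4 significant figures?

79.53

B is at the origin; BA is horizontal with |BA| = 65.2 and A in +x, so A = (65.2, 0). BH runs at 88.5° with |BH| = 30.6, so H = (0.8010, 30.59). E is determined by |HE| = 57.1 and |EA| = 66.7 together: it lies at the intersection of circle(H, 57.1) and circle(A, 66.7). With |HA| = 71.29, the foot of the radical line on HA is 27.31 from H and the perpendicular offset is √(57.1² − 27.31²) = 50.14. Taking the left-of-HA solution: E = (46.99, 64.17).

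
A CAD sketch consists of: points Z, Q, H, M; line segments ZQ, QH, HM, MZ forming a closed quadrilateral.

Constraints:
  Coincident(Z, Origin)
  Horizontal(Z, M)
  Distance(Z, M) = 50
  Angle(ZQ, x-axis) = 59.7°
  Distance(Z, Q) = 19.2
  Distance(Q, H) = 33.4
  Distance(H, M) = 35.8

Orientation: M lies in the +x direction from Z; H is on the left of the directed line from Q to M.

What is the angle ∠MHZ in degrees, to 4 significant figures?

67.64°

Z is at the origin; Z and M share the same y with |ZM| = 50.0 and M in +x, so M = (50.0, 0). ZQ runs at 59.7° with |ZQ| = 19.2, so Q = (9.687, 16.58). H is determined by |QH| = 33.4 and |HM| = 35.8 together: it lies at the intersection of circle(Q, 33.4) and circle(M, 35.8). With |QM| = 43.59, the foot of the radical line on QM is 19.89 from Q and the perpendicular offset is √(33.4² − 19.89²) = 26.83. Taking the left-of-QM solution: H = (38.29, 33.83).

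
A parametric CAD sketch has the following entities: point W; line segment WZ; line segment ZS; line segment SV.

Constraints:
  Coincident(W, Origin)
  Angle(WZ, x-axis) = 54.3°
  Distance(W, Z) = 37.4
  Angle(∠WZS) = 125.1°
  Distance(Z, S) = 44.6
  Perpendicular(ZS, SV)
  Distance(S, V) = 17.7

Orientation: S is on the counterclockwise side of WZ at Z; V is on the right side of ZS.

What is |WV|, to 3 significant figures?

81.9

W is at the origin; WZ runs at 54.3° with length 37.4, so Z = 37.4·(cos 54.3°, sin 54.3°) = (21.8, 30.4). ∠WZS = 125.1°, so ZS runs at 54.3° + (180° − 125.1°) = 109° from the x-axis; with |ZS| = 44.6, S = Z + 44.6·(cos 109°, sin 109°) = (7.16, 72.5). ZS is perpendicular to SV; with |SV| = 17.7 on the right of ZS, V = S + 17.7·(0.944, 0.329) = (23.9, 78.3). Then |WV| = |V − W| = 81.9.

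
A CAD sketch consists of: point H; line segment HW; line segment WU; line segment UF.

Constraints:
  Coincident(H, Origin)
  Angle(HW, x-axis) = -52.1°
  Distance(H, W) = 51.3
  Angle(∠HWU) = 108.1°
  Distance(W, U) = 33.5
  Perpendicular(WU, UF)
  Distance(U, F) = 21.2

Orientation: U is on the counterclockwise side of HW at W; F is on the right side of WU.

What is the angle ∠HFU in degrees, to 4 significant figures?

35.25°

H is at the origin; HW runs at -52.1° with length 51.3, so W = 51.3·(cos -52.1°, sin -52.1°) = (31.51, -40.48). ∠HWU = 108.1°, so WU runs at -52.1° + (180° − 108.1°) = 19.80° from the x-axis; with |WU| = 33.5, U = W + 33.5·(cos 19.80°, sin 19.80°) = (63.03, -29.13). The perpendicularity gives UF at right angles to WU; with |UF| = 21.2 on the right of WU, F = U + 21.2·(0.3387, -0.9409) = (70.21, -49.08). Then cos ∠HFU = FH·FU / (|FH||FU|), giving 35.25°.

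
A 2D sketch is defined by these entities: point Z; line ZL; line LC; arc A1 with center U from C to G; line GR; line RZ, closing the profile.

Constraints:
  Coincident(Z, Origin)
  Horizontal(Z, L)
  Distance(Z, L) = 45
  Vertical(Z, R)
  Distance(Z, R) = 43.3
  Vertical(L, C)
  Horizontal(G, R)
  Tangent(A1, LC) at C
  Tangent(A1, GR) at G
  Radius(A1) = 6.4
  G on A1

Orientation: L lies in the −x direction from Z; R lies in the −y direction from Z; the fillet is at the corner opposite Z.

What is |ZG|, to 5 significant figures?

58.007

Z is at the origin; Z and L share the same y with |ZL| = 45.0 and L on the −x side, so L = (-45.000, 0.0000). Z and R share the same x with |ZR| = 43.3 and R on the −y side, so R = (0.0000, -43.300). The virtual corner opposite Z is at (-45.000, -43.300). A1 meets LC tangentially, so UC is at right angles to LC and A1 meets GR tangentially, so UG is at right angles to GR, with radius 6.4, so the center U sits 6.4 in from both sides at U = (-38.600, -36.900). That places the tangent points at C = (-45.000, -36.900) on LC and G = (-38.600, -43.300) on GR. Then |ZG| = |G − Z| = 58.007.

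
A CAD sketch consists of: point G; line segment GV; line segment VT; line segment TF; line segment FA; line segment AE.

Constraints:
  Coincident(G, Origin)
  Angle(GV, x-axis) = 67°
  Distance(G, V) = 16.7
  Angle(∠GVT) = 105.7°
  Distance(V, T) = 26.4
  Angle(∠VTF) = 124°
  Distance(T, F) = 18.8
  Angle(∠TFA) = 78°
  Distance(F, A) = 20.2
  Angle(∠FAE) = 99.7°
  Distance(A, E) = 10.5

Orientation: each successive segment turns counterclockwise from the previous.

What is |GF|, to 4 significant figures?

41.43

G is at the origin; GV runs at 67.0° with length 16.7, so V = (6.525, 15.37). ∠GVT = 105.7° gives VT at 141.3° from the x-axis; with |VT| = 26.4, T = (-14.08, 31.88). ∠VTF = 124.0° gives TF at -162.7° from the x-axis; with |TF| = 18.8, F = (-32.03, 26.29). Then |GF| = |F − G| = 41.43.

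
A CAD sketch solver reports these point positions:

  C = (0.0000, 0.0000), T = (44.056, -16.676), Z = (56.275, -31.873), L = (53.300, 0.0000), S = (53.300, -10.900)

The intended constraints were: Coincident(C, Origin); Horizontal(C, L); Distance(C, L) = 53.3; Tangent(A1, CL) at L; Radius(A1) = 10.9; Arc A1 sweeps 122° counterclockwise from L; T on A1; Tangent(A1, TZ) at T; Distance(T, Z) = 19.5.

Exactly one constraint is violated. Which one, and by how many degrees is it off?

Tangent(A1, TZ) at T — off by 6.80°.

C = (0.00, 0.00) ✓; C.y = 0.00, L.y = 0.00 ✓; |CL| = 53.30 ✓; ∠(SL, LC) = 90.00° ✓; |SL| = 10.90 ✓; bearing(S→T) − bearing(S→L) = 122.0° ✓; |ST| = 10.90 ✓; ∠(ST, TZ) = 83.20° ✗; |TZ| = 19.50 ✓.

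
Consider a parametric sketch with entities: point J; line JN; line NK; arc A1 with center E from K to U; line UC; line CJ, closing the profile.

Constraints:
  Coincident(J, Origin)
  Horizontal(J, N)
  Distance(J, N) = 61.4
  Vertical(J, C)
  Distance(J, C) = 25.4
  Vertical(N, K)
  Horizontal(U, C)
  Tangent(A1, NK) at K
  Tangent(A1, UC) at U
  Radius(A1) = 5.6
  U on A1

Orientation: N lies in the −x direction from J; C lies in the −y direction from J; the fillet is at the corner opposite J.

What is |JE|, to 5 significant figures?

59.209

J is at the origin; J and N share the same y with |JN| = 61.4 and N on the −x side, so N = (-61.400, 0.0000). J and C share the same x with |JC| = 25.4 and C on the −y side, so C = (0.0000, -25.400). The virtual corner opposite J is at (-61.400, -25.400). The tangent condition forces EK to be normal to NK and A1 meets UC tangentially, so EU is at right angles to UC, with radius 5.6, so the center E sits 5.6 in from both sides at E = (-55.800, -19.800). Then |JE| = |E − J| = 59.209.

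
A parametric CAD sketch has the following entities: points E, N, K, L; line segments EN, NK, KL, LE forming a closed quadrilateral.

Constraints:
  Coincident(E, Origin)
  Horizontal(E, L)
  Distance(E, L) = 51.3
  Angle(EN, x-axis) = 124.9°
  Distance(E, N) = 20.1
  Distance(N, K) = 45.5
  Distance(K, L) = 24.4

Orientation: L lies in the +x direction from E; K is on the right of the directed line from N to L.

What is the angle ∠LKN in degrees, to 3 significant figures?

134°

E is at the origin; EL is horizontal with |EL| = 51.3 and L in +x, so L = (51.3, 0). EN runs at 124.9° with |EN| = 20.1, so N = (-11.5, 16.5). K is determined by |NK| = 45.5 and |KL| = 24.4 together: it lies at the intersection of circle(N, 45.5) and circle(L, 24.4). With |NL| = 64.9, the foot of the radical line on NL is 43.8 from N and the perpendicular offset is √(45.5² − 43.8²) = 12.2. Taking the right-of-NL solution: K = (27.8, -6.48).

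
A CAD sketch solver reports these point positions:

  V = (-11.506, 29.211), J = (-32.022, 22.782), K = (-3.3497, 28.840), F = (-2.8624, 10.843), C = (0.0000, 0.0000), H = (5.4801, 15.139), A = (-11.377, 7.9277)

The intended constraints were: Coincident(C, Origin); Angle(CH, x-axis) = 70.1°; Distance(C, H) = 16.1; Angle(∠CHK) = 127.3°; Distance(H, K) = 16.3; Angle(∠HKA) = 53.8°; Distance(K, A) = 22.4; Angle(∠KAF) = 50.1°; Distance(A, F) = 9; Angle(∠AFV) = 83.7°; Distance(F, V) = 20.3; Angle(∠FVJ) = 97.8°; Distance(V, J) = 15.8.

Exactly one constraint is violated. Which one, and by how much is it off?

Distance(V, J) = 15.8 — off by 5.70.

C = (0.00, 0.00) ✓; CH at 70.10° ✓; |CH| = 16.10 ✓; ∠CHK = 127.3° ✓; |HK| = 16.30 ✓; ∠HKA = 53.80° ✓; |KA| = 22.40 ✓; ∠KAF = 50.10° ✓; |AF| = 9.000 ✓; ∠AFV = 83.70° ✓; |FV| = 20.30 ✓; ∠FVJ = 97.80° ✓; |VJ| = 21.50 ✗.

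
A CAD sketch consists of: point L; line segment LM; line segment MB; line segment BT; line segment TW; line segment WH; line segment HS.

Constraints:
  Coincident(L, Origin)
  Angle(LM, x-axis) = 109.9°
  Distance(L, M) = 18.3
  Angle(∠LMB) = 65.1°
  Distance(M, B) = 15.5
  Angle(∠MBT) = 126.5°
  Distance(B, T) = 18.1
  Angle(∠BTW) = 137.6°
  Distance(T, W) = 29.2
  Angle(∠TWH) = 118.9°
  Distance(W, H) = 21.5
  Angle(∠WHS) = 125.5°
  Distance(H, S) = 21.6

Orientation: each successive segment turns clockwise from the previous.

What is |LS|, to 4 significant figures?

33.08

L is at the origin; LM runs at 109.9° with length 18.3, so M = (-6.229, 17.21). ∠LMB = 65.1° gives MB at -5.000° from the x-axis; with |MB| = 15.5, B = (9.212, 15.86). ∠MBT = 126.5° gives BT at -58.50° from the x-axis; with |BT| = 18.1, T = (18.67, 0.4236). ∠BTW = 137.6° gives TW at -100.9° from the x-axis; with |TW| = 29.2, W = (13.15, -28.25). ∠TWH = 118.9° gives WH at -162.0° from the x-axis; with |WH| = 21.5, H = (-7.300, -34.89). ∠WHS = 125.5° gives HS at 143.5° from the x-axis; with |HS| = 21.6, S = (-24.66, -22.05). Then |LS| = |S − L| = 33.08.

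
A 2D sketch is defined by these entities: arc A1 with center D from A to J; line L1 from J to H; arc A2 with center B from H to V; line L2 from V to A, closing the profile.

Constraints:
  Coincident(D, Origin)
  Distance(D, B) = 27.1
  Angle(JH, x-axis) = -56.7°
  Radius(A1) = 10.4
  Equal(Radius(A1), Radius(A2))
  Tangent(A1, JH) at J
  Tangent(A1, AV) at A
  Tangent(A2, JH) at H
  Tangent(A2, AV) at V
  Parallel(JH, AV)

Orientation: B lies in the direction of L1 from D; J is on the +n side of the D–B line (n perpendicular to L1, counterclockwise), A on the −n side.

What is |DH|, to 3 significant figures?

29.0

The slot axis is L1's direction at -56.7°, so u = (cos -56.7°, sin -56.7°) = (0.549, -0.836) and n = (−sin -56.7°, cos -56.7°) = (0.836, 0.549). D is at the origin and B lies 27.1 along u from D, so B = 27.1·u = (14.9, -22.7). Tangency of A1 to both parallel lines with radius 10.4 puts J and A at D ± 10.4·n: J = (8.69, 5.71), A = (-8.69, -5.71). Equal radii place H and V the same way about B: H = B + 10.4·n = (23.6, -16.9), V = B − 10.4·n = (6.19, -28.4). Then |DH| = |H − D| = 29.0.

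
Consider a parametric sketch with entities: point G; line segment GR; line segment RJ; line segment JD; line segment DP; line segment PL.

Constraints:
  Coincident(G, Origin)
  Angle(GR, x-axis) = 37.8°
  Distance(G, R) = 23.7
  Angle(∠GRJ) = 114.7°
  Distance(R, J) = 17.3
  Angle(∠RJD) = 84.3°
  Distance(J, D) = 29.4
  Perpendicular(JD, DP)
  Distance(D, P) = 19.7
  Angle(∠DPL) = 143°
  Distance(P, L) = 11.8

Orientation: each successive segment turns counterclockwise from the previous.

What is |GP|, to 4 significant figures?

7.427

G is at the origin; GR runs at 37.8° with length 23.7, so R = (18.73, 14.53). ∠GRJ = 114.7° gives RJ at 103.1° from the x-axis; with |RJ| = 17.3, J = (14.81, 31.38). ∠RJD = 84.3° gives JD at -161.2° from the x-axis; with |JD| = 29.4, D = (-13.03, 21.90). The perpendicularity gives DP at right angles to JD, so DP runs at -71.20°; with |DP| = 19.7, P = (-6.677, 3.252). Then |GP| = |P − G| = 7.427.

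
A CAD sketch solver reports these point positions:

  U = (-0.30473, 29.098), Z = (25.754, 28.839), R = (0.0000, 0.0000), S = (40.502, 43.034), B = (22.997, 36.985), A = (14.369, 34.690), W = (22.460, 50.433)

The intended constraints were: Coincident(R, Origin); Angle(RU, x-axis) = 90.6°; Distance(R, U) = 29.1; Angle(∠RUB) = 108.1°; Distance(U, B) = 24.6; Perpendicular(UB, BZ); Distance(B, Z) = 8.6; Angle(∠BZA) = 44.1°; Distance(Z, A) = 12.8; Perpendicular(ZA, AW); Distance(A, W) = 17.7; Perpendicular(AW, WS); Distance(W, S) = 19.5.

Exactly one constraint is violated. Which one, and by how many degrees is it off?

Perpendicular(AW, WS) — off by 4.90°.

R = (0.00, 0.00) ✓; RU at 90.60° ✓; |RU| = 29.10 ✓; ∠RUB = 108.1° ✓; |UB| = 24.60 ✓; ∠(UB, BZ) = 90.00° ✓; |BZ| = 8.600 ✓; ∠BZA = 44.10° ✓; |ZA| = 12.80 ✓; ∠(ZA, AW) = 90.00° ✓; |AW| = 17.70 ✓; ∠(AW, WS) = 85.10° ✗; |WS| = 19.50 ✓.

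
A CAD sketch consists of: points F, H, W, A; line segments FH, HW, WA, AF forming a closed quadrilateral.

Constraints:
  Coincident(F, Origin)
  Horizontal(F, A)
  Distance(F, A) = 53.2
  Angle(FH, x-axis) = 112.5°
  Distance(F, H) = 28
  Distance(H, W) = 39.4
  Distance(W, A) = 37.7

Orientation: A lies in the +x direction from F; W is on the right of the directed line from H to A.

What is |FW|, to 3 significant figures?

16.0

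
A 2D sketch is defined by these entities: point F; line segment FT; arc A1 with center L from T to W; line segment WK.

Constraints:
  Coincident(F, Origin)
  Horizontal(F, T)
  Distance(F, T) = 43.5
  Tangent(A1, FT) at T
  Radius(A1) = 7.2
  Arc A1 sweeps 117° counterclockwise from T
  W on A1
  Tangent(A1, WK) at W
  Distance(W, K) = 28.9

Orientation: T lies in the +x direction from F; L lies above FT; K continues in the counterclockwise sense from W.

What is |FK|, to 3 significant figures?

51.6

On A1, T sits at bearing -90° from L; a 117° counterclockwise sweep puts W at bearing 27°, so W = L + 7.2·(cos 27°, sin 27°) = (49.9, 10.5). Tangency of A1 to WK means the radius LW is perpendicular to WK, so WK runs along (−sin 27°, cos 27°); with |WK| = 28.9, K = (36.8, 36.2). Then |FK| = |K − F| = 51.6.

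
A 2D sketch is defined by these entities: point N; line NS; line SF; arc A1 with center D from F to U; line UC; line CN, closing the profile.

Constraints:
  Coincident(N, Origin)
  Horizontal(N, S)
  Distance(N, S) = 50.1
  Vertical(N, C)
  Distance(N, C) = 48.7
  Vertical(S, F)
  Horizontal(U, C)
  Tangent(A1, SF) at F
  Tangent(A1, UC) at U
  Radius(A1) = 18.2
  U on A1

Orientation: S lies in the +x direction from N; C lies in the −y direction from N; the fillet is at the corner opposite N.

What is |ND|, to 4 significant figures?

44.13

N is at the origin; N and S share the same y with |NS| = 50.1 and S on the +x side, so S = (50.10, 0.000). N and C share the same x with |NC| = 48.7 and C on the −y side, so C = (0.000, -48.70). The virtual corner opposite N is at (50.10, -48.70). Tangency of A1 to SF means the radius DF is perpendicular to SF and A1 meets UC tangentially, so DU is at right angles to UC, with radius 18.2, so the center D sits 18.2 in from both sides at D = (31.90, -30.50). Then |ND| = |D − N| = 44.13.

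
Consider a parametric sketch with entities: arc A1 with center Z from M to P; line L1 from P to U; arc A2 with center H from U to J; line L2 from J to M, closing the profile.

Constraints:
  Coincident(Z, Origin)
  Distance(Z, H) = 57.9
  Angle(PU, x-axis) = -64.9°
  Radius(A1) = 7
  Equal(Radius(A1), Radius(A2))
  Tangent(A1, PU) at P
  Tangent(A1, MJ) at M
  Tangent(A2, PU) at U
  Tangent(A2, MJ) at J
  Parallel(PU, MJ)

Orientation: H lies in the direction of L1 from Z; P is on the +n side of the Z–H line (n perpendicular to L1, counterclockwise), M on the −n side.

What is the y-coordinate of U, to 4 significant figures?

-49.46

The slot axis is L1's direction at -64.9°, so u = (cos -64.9°, sin -64.9°) = (0.4242, -0.9056) and n = (−sin -64.9°, cos -64.9°) = (0.9056, 0.4242). Z is at the origin and H lies 57.9 along u from Z, so H = 57.9·u = (24.56, -52.43). Tangency of A1 to both parallel lines with radius 7.0 puts P and M at Z ± 7.0·n: P = (6.339, 2.969), M = (-6.339, -2.969). Equal radii place U and J the same way about H: U = H + 7.0·n = (30.90, -49.46), J = H − 7.0·n = (18.22, -55.40). So U.y = -49.46.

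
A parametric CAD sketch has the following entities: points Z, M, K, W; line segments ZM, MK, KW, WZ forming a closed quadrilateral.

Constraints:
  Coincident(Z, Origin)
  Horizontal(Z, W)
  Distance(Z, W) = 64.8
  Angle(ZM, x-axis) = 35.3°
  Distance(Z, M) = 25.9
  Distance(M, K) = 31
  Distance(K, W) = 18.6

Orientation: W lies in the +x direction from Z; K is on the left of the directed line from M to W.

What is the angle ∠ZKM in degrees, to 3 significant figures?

17.2°

Checks: |MK| = 31.00 ✓; |KW| = 18.60 ✓.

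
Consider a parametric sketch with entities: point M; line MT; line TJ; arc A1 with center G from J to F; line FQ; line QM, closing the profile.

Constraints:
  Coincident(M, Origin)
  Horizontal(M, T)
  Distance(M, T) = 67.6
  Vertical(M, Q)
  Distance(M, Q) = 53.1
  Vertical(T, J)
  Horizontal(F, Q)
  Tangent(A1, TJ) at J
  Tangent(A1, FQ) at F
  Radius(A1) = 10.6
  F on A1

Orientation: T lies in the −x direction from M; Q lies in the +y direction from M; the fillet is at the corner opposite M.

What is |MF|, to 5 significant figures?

77.901

M is at the origin; M and T share the same y with |MT| = 67.6 and T on the −x side, so T = (-67.600, 0.0000). MQ is vertical with |MQ| = 53.1 and Q on the +y side, so Q = (0.0000, 53.100). The virtual corner opposite M is at (-67.600, 53.100). Since A1 is tangent to TJ there, GJ ⟂ TJ and since A1 is tangent to FQ there, GF ⟂ FQ, with radius 10.6, so the center G sits 10.6 in from both sides at G = (-57.000, 42.500). That places the tangent points at J = (-67.600, 42.500) on TJ and F = (-57.000, 53.100) on FQ. Then |MF| = |F − M| = 77.901.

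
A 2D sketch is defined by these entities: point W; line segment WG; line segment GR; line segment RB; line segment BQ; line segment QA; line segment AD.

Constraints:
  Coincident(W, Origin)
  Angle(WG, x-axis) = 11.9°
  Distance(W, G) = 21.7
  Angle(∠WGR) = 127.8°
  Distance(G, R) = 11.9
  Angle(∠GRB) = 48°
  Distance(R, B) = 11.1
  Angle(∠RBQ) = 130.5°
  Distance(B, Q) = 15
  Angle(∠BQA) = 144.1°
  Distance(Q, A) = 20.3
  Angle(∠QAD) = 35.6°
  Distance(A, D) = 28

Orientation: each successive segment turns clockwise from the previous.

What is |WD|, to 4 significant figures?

25.39

W is at the origin; WG runs at 11.9° with length 21.7, so G = (21.23, 4.475). ∠WGR = 127.8° gives GR at -40.30° from the x-axis; with |GR| = 11.9, R = (30.31, -3.222). ∠GRB = 48.0° gives RB at -172.3° from the x-axis; with |RB| = 11.1, B = (19.31, -4.709). ∠RBQ = 130.5° gives BQ at 138.2° from the x-axis; with |BQ| = 15.0, Q = (8.127, 5.289). ∠BQA = 144.1° gives QA at 102.3° from the x-axis; with |QA| = 20.3, A = (3.803, 25.12). ∠QAD = 35.6° gives AD at -42.10° from the x-axis; with |AD| = 28.0, D = (24.58, 6.351). Then |WD| = |D − W| = 25.39.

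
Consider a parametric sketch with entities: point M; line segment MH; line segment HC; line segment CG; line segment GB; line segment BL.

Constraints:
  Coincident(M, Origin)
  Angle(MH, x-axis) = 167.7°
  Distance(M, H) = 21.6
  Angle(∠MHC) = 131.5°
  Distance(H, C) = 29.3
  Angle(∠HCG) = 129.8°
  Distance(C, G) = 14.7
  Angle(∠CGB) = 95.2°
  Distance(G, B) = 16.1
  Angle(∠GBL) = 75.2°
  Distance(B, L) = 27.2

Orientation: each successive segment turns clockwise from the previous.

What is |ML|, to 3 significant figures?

32.7

M is at the origin; MH runs at 167.7° with length 21.6, so H = (-21.1, 4.60). ∠MHC = 131.5° gives HC at 119° from the x-axis; with |HC| = 29.3, C = (-35.4, 30.2). ∠HCG = 129.8° gives CG at 69.0° from the x-axis; with |CG| = 14.7, G = (-30.1, 43.9). ∠CGB = 95.2° gives GB at -15.8° from the x-axis; with |GB| = 16.1, B = (-14.6, 39.5). ∠GBL = 75.2° gives BL at -121° from the x-axis; with |BL| = 27.2, L = (-28.5, 16.1). Then |ML| = |L − M| = 32.7.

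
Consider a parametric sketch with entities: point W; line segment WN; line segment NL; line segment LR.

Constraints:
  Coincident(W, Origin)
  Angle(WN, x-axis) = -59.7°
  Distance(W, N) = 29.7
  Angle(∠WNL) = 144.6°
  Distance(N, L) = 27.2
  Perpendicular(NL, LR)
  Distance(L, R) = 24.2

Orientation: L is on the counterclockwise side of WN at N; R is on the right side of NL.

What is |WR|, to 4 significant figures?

66.01

∠WNL = 144.6°, so NL runs at -59.7° + (180° − 144.6°) = -24.30° from the x-axis; with |NL| = 27.2, L = N + 27.2·(cos -24.30°, sin -24.30°) = (39.77, -36.84). NL is perpendicular to LR; with |LR| = 24.2 on the right of NL, R = L + 24.2·(-0.4115, -0.9114) = (29.82, -58.89). Then |WR| = |R − W| = 66.01.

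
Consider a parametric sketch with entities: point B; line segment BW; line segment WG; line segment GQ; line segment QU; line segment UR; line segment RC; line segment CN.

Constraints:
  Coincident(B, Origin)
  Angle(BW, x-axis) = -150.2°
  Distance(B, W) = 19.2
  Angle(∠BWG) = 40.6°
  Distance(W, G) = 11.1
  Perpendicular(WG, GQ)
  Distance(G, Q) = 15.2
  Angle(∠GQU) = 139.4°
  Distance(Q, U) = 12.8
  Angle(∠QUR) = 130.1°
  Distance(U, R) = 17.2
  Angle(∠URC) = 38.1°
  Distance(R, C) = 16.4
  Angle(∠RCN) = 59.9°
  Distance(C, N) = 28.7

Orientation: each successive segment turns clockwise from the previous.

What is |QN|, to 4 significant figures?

29.36

B is at the origin; BW runs at -150.2° with length 19.2, so W = (-16.66, -9.542). ∠BWG = 40.6° gives WG at 70.40° from the x-axis; with |WG| = 11.1, G = (-12.94, 0.9149). WG is perpendicular to GQ, so GQ runs at -19.60°; with |GQ| = 15.2, Q = (1.382, -4.184). ∠GQU = 139.4° gives QU at -60.20° from the x-axis; with |QU| = 12.8, U = (7.743, -15.29). ∠QUR = 130.1° gives UR at -110.1° from the x-axis; with |UR| = 17.2, R = (1.832, -31.44). ∠URC = 38.1° gives RC at 108.0° from the x-axis; with |RC| = 16.4, C = (-3.236, -15.85). ∠RCN = 59.9° gives CN at -12.10° from the x-axis; with |CN| = 28.7, N = (24.83, -21.86). Then |QN| = |N − Q| = 29.36.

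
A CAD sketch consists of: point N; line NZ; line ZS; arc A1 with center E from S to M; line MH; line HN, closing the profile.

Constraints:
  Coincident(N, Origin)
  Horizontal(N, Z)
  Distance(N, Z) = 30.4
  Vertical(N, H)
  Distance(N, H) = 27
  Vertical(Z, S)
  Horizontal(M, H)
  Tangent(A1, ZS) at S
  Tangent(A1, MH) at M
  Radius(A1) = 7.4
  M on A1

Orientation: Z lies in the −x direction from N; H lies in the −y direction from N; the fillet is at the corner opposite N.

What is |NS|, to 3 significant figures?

36.2

The virtual corner opposite N is at (-30.4, -27.0). A1 meets ZS tangentially, so ES is at right angles to ZS and since A1 is tangent to MH there, EM ⟂ MH, with radius 7.4, so the center E sits 7.4 in from both sides at E = (-23.0, -19.6). That places the tangent points at S = (-30.4, -19.6) on ZS and M = (-23.0, -27.0) on MH. Then |NS| = |S − N| = 36.2.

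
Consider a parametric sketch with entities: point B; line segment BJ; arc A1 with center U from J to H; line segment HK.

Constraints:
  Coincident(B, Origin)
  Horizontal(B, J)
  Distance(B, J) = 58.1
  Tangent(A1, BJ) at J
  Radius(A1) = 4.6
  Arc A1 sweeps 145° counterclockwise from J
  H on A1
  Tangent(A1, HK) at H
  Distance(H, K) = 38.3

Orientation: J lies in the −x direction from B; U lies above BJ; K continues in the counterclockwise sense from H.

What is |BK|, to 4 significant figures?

91.98

B is at the origin; B and J share the same y with |BJ| = 58.1 and J on the −x side, so J = (-58.10, 0.000). Tangency of A1 to BJ means the radius UJ is perpendicular to BJ, so U = J + (0, 4.6) = (-58.10, 4.600). On A1, J sits at bearing -90° from U; a 145° counterclockwise sweep puts H at bearing 55°, so H = U + 4.6·(cos 55°, sin 55°) = (-55.46, 8.368). A1 meets HK tangentially, so UH is at right angles to HK, so HK runs along (−sin 55°, cos 55°); with |HK| = 38.3, K = (-86.84, 30.34). Then |BK| = |K − B| = 91.98.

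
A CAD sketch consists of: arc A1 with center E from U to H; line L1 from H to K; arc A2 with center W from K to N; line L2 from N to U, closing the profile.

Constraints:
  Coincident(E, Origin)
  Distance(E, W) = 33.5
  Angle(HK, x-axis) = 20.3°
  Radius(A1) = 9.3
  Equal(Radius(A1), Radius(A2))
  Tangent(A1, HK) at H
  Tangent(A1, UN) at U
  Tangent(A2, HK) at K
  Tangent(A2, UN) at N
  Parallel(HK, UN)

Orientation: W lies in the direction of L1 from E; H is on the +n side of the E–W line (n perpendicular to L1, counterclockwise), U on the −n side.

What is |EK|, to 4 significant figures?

34.77

The slot axis is L1's direction at 20.3°, so u = (cos 20.3°, sin 20.3°) = (0.9379, 0.3469) and n = (−sin 20.3°, cos 20.3°) = (-0.3469, 0.9379). E is at the origin and W lies 33.5 along u from E, so W = 33.5·u = (31.42, 11.62). Tangency of A1 to both parallel lines with radius 9.3 puts H and U at E ± 9.3·n: H = (-3.227, 8.722), U = (3.227, -8.722). Equal radii place K and N the same way about W: K = W + 9.3·n = (28.19, 20.34), N = W − 9.3·n = (34.65, 2.900). Then |EK| = |K − E| = 34.77.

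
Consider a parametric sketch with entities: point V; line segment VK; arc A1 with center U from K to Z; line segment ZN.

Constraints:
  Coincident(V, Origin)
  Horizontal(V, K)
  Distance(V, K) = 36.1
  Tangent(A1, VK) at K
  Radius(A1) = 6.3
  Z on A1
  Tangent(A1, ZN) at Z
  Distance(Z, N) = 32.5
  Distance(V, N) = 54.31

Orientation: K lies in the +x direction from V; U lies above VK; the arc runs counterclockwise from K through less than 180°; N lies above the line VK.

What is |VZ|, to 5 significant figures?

42.944

Checks: |UZ| = 6.300 ✓; ∠(UZ, ZN) = 90.00° ✓; |ZN| = 32.50 ✓; |VN| = 54.31 ✓.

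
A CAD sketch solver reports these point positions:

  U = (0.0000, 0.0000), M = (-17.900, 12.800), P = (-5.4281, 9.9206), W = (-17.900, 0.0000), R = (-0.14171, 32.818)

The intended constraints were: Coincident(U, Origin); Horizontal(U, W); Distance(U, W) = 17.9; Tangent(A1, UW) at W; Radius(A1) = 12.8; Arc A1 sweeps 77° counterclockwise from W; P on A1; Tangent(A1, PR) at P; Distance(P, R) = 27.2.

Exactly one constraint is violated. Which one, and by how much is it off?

Distance(P, R) = 27.2 — off by 3.70.

U = (0.00, 0.00) ✓; U.y = 0.00, W.y = 0.00 ✓; |UW| = 17.90 ✓; ∠(MW, WU) = 90.00° ✓; |MW| = 12.80 ✓; bearing(M→P) − bearing(M→W) = 77.00° ✓; |MP| = 12.80 ✓; ∠(MP, PR) = 90.00° ✓; |PR| = 23.50 ✗.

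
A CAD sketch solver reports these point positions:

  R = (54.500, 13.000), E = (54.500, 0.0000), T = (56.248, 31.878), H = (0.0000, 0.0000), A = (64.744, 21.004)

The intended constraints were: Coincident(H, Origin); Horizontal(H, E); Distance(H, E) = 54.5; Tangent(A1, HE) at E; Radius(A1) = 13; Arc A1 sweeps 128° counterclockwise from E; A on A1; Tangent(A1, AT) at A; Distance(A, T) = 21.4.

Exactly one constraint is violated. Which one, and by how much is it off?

Distance(A, T) = 21.4 — off by 7.60.

H = (0.00, 0.00) ✓; H.y = 0.00, E.y = 0.00 ✓; |HE| = 54.50 ✓; ∠(RE, EH) = 90.00° ✓; |RE| = 13.00 ✓; bearing(R→A) − bearing(R→E) = 128.0° ✓; |RA| = 13.00 ✓; ∠(RA, AT) = 90.00° ✓; |AT| = 13.80 ✗.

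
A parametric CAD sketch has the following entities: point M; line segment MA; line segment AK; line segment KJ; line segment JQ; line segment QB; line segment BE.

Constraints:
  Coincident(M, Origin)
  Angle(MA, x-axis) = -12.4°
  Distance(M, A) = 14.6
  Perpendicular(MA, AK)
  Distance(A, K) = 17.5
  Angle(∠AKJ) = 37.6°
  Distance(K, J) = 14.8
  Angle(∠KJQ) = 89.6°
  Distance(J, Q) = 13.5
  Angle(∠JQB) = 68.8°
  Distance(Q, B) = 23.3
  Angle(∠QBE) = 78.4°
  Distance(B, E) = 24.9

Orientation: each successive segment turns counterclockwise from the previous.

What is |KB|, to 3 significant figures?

8.52

M is at the origin; MA runs at -12.4° with length 14.6, so A = (14.3, -3.14). MA ⟂ AK, so AK runs at 77.6°; with |AK| = 17.5, K = (18.0, 14.0). ∠AKJ = 37.6° gives KJ at -140° from the x-axis; with |KJ| = 14.8, J = (6.68, 4.44). ∠KJQ = 89.6° gives JQ at -49.6° from the x-axis; with |JQ| = 13.5, Q = (15.4, -5.84). ∠JQB = 68.8° gives QB at 61.6° from the x-axis; with |QB| = 23.3, B = (26.5, 14.7). Then |KB| = |B − K| = 8.52.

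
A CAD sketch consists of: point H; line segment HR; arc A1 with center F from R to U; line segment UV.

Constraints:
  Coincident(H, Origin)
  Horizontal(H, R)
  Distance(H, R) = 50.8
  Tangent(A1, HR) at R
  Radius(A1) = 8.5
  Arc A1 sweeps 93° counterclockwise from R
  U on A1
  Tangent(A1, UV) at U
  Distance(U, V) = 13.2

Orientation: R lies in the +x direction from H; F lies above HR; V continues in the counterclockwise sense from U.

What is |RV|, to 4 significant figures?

23.46

H is at the origin; H and R share the same y with |HR| = 50.8 and R on the +x side, so R = (50.80, 0.000). A1 meets HR tangentially, so FR is at right angles to HR, so F = R + (0, 8.5) = (50.80, 8.500). On A1, R sits at bearing -90° from F; a 93° counterclockwise sweep puts U at bearing 3°, so U = F + 8.5·(cos 3°, sin 3°) = (59.29, 8.945). Since A1 is tangent to UV there, FU ⟂ UV, so UV runs along (−sin 3°, cos 3°); with |UV| = 13.2, V = (58.60, 22.13). Then |RV| = |V − R| = 23.46.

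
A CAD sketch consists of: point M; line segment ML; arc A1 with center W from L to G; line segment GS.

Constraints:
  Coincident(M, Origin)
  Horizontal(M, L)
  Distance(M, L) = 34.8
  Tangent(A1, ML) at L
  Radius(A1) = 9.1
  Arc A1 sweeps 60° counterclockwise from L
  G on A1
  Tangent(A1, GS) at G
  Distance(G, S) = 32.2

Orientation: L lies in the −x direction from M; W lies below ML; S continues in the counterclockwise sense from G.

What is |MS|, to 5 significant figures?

67.136

On A1, L sits at bearing 90° from W; a 60° counterclockwise sweep puts G at bearing 150°, so G = W + 9.1·(cos 150°, sin 150°) = (-42.681, -4.5500). The tangent condition forces WG to be normal to GS, so GS runs along (−sin 150°, cos 150°); with |GS| = 32.2, S = (-58.781, -32.436). Then |MS| = |S − M| = 67.136.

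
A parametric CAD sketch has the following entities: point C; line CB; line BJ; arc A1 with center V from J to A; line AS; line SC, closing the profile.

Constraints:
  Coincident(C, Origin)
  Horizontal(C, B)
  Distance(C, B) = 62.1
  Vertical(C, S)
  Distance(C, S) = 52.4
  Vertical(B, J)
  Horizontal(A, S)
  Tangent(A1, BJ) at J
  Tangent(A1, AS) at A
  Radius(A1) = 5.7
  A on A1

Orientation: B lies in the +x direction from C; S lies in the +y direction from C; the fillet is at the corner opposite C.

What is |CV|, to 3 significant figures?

73.2

CS is vertical with |CS| = 52.4 and S on the +y side, so S = (0.00, 52.4). The virtual corner opposite C is at (62.1, 52.4). Tangency of A1 to BJ means the radius VJ is perpendicular to BJ and since A1 is tangent to AS there, VA ⟂ AS, with radius 5.7, so the center V sits 5.7 in from both sides at V = (56.4, 46.7). Then |CV| = |V − C| = 73.2.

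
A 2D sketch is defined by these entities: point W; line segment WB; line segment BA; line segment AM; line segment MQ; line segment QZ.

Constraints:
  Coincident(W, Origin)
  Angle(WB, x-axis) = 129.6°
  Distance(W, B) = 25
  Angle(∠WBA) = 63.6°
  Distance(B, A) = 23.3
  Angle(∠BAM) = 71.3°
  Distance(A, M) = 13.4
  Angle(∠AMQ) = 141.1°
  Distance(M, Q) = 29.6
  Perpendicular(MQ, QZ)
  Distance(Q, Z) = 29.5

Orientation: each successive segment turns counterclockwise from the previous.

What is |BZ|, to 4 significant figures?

22.10

W is at the origin; WB runs at 129.6° with length 25.0, so B = (-15.94, 19.26). ∠WBA = 63.6° gives BA at -114.0° from the x-axis; with |BA| = 23.3, A = (-25.41, -2.023). ∠BAM = 71.3° gives AM at -5.300° from the x-axis; with |AM| = 13.4, M = (-12.07, -3.261). ∠AMQ = 141.1° gives MQ at 33.60° from the x-axis; with |MQ| = 29.6, Q = (12.58, 13.12). MQ is perpendicular to QZ, so QZ runs at 123.6°; with |QZ| = 29.5, Z = (-3.740, 37.69). Then |BZ| = |Z − B| = 22.10.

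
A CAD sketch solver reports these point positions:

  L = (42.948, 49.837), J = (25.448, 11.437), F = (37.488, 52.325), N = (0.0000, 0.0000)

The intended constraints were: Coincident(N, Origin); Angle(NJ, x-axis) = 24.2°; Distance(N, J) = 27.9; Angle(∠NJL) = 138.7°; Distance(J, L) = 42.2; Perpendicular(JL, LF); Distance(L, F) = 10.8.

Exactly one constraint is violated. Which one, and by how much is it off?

Distance(L, F) = 10.8 — off by 4.80.

N = (0.00, 0.00) ✓; NJ at 24.20° ✓; |NJ| = 27.90 ✓; ∠NJL = 138.7° ✓; |JL| = 42.20 ✓; ∠(JL, LF) = 90.00° ✓; |LF| = 6.000 ✗.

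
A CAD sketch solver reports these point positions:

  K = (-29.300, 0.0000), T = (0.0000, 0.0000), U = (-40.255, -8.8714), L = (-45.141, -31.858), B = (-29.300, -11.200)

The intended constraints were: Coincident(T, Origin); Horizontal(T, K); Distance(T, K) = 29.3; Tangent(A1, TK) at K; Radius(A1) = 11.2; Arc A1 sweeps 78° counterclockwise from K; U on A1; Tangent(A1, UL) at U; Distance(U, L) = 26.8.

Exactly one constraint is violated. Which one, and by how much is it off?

Distance(U, L) = 26.8 — off by 3.30.

T = (0.00, 0.00) ✓; T.y = 0.00, K.y = 0.00 ✓; |TK| = 29.30 ✓; ∠(BK, KT) = 90.00° ✓; |BK| = 11.20 ✓; bearing(B→U) − bearing(B→K) = 78.00° ✓; |BU| = 11.20 ✓; ∠(BU, UL) = 90.00° ✓; |UL| = 23.50 ✗.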